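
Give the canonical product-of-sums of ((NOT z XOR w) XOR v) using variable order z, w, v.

ΠM(1, 2, 4, 7) = (z OR w OR NOT v) AND (z OR NOT w OR v) AND (NOT z OR w OR v) AND (NOT z OR NOT w OR NOT v)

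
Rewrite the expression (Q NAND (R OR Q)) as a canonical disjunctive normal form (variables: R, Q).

(NOT R AND NOT Q) OR (R AND NOT Q)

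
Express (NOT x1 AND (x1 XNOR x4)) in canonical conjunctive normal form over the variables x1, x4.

(x1 OR NOT x4) AND (NOT x1 OR x4) AND (NOT x1 OR NOT x4)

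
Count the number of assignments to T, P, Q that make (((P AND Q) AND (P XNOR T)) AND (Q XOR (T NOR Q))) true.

Satisfying assignments: (1,1,1)
Count: 1 out of 8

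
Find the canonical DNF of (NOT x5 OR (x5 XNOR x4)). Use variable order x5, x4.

(NOT x5 AND NOT x4) OR (NOT x5 AND x4) OR (x5 AND x4)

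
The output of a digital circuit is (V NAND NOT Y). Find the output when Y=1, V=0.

Substituting: (0 NAND NOT 1)
= 1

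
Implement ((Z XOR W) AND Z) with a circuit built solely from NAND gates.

((((Z NAND (Z NAND W)) NAND (W NAND (Z NAND W))) NAND Z) NAND (((Z NAND (Z NAND W)) NAND (W NAND (Z NAND W))) NAND Z))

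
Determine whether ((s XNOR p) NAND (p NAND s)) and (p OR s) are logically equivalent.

Yes, they are equivalent — the two output columns agree on all 4 assignments:
p | s | Expression 1 | Expression 2
-----------------------------------
0 | 0 | 0 | 0
0 | 1 | 1 | 1
1 | 0 | 1 | 1
1 | 1 | 1 | 1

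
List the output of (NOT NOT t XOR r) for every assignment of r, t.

r | t | Output
--------------
0 | 0 | 0
0 | 1 | 1
1 | 0 | 1
1 | 1 | 0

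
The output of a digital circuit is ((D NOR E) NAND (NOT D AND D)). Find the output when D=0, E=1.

Substituting: ((0 NOR 1) NAND (NOT 0 AND 0))
= 1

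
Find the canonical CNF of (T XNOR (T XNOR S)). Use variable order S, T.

(S OR T) AND (S OR NOT T)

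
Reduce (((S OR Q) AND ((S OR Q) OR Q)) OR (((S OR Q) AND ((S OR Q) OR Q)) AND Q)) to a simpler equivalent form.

By absorption (E OR (E AND v) = E) then absorption (E AND (E OR v) = E):
= (S OR Q)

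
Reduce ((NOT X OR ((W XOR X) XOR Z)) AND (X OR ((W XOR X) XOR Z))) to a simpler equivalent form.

By distribution ((E OR v) AND (E OR NOT v) = E):
= ((W XOR X) XOR Z)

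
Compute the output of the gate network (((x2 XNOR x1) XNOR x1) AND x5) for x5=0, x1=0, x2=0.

Substituting: (((0 XNOR 0) XNOR 0) AND 0)
= 0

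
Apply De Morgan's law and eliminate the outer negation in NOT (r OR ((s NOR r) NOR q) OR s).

NOT r AND NOT ((s NOR r) NOR q) AND NOT s
De Morgan's: NOT(OR of terms) = AND of negations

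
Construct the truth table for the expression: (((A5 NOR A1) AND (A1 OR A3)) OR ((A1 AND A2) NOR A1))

A2 | A5 | A3 | A1 | Output
--------------------------
0 | 0 | 0 | 0 | 1
0 | 0 | 0 | 1 | 0
0 | 0 | 1 | 0 | 1
0 | 0 | 1 | 1 | 0
0 | 1 | 0 | 0 | 1
0 | 1 | 0 | 1 | 0
0 | 1 | 1 | 0 | 1
0 | 1 | 1 | 1 | 0
1 | 0 | 0 | 0 | 1
1 | 0 | 0 | 1 | 0
1 | 0 | 1 | 0 | 1
1 | 0 | 1 | 1 | 0
1 | 1 | 0 | 0 | 1
1 | 1 | 0 | 1 | 0
1 | 1 | 1 | 0 | 1
1 | 1 | 1 | 1 | 0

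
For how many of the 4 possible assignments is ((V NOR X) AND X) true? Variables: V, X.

No assignment satisfies the expression.
Count: 0 out of 4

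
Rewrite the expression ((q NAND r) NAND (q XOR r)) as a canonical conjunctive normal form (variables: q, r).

(q OR NOT r) AND (NOT q OR r)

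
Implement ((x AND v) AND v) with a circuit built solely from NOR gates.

((((x NOR x) NOR (v NOR v)) NOR ((x NOR x) NOR (v NOR v))) NOR (v NOR v))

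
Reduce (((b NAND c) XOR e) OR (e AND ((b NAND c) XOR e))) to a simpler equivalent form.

By absorption (E OR (E AND v) = E):
= ((b NAND c) XOR e)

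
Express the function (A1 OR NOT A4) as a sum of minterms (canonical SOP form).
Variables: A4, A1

Σm(0, 1, 3) = (NOT A4 AND NOT A1) OR (NOT A4 AND A1) OR (A4 AND A1)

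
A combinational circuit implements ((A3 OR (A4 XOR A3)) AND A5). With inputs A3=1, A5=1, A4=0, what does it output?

Substituting: ((1 OR (0 XOR 1)) AND 1)
= 1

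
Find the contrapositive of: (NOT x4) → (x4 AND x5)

Contrapositive: NOT (x4 AND x5) → x4
Note: A statement and its contrapositive are logically equivalent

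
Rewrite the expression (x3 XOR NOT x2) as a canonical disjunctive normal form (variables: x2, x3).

(NOT x2 AND NOT x3) OR (x2 AND x3)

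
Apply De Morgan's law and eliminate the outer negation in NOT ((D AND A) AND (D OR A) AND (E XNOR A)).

NOT (D AND A) OR NOT (D OR A) OR NOT (E XNOR A)
De Morgan's: NOT(AND of terms) = OR of negations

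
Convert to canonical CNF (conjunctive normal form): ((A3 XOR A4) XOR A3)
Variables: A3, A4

(A3 OR A4) AND (NOT A3 OR A4)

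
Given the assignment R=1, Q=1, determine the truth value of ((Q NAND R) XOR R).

Substituting: ((1 NAND 1) XOR 1)
= 1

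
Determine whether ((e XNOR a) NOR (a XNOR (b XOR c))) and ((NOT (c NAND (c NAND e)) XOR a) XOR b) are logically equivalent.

No. Counterexample: with c=0, e=0, a=0, b=1, Expression 1 = 0 but Expression 2 = 1.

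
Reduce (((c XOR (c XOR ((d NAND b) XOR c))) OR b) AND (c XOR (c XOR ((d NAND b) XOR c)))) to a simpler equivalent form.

By absorption (E AND (E OR v) = E) then XOR self-cancellation ((E XOR v) XOR v = E):
= ((d NAND b) XOR c)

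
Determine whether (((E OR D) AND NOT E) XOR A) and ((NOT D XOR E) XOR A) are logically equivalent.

No. Counterexample: with E=0, A=0, D=0, Expression 1 = 0 but Expression 2 = 1.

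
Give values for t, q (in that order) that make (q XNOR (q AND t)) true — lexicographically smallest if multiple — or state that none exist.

t=0, q=0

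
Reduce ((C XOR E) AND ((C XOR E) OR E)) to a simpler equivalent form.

By absorption (E AND (E OR v) = E):
= (C XOR E)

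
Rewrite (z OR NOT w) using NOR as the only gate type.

((z NOR (w NOR w)) NOR (z NOR (w NOR w)))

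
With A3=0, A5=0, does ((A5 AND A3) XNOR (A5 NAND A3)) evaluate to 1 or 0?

Substituting: ((0 AND 0) XNOR (0 NAND 0))
= 0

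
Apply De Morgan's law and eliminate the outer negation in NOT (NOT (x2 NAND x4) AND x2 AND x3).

(x2 NAND x4) OR NOT x2 OR NOT x3
De Morgan's: NOT(AND of terms) = OR of negations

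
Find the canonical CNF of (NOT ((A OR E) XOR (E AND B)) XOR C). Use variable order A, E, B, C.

(A OR E OR B OR NOT C) AND (A OR E OR NOT B OR NOT C) AND (A OR NOT E OR B OR C) AND (A OR NOT E OR NOT B OR NOT C) AND (NOT A OR E OR B OR C) AND (NOT A OR E OR NOT B OR C) AND (NOT A OR NOT E OR B OR C) AND (NOT A OR NOT E OR NOT B OR NOT C)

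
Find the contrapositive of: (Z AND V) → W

Contrapositive: NOT W → NOT (Z AND V)
Note: A statement and its contrapositive are logically equivalent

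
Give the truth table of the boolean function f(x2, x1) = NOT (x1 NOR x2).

x2 | x1 | Output
----------------
0 | 0 | 0
0 | 1 | 1
1 | 0 | 1
1 | 1 | 1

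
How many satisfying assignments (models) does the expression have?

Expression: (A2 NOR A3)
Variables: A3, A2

Satisfying assignments: (0,0)
Count: 1 out of 4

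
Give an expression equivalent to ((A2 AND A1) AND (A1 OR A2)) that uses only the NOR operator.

((((A2 NOR A2) NOR (A1 NOR A1)) NOR ((A2 NOR A2) NOR (A1 NOR A1))) NOR (((A1 NOR A2) NOR (A1 NOR A2)) NOR ((A1 NOR A2) NOR (A1 NOR A2))))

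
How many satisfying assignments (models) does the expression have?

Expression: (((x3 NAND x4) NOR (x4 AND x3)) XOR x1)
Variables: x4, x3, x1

Satisfying assignments: (0,0,1), (0,1,1), (1,0,1), (1,1,1)
Count: 4 out of 8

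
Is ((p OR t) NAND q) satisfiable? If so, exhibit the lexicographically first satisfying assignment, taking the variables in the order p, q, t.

p=0, q=0, t=0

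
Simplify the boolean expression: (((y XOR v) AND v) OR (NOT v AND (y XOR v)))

By distribution ((E AND v) OR (E AND NOT v) = E):
= (y XOR v)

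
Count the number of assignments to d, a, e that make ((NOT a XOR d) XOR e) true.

Satisfying assignments: (0,0,0), (0,1,1), (1,0,1), (1,1,0)
Count: 4 out of 8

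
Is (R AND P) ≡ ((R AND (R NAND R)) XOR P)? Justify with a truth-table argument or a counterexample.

No. Counterexample: with R=0, P=1, Expression 1 = 0 but Expression 2 = 1.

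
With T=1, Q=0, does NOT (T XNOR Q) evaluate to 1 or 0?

Substituting: NOT (1 XNOR 0)
= 1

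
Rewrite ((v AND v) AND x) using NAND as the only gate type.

((((v NAND v) NAND (v NAND v)) NAND x) NAND (((v NAND v) NAND (v NAND v)) NAND x))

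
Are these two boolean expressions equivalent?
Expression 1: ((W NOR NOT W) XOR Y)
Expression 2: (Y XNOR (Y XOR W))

No. Counterexample: with Y=0, W=0, Expression 1 = 0 but Expression 2 = 1.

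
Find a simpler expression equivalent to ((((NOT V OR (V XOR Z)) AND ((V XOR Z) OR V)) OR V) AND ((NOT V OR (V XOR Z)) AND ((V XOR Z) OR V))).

By absorption (E AND (E OR v) = E) then distribution ((E OR v) AND (E OR NOT v) = E):
= (V XOR Z)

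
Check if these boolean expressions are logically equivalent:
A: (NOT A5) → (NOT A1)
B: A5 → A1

No, Inverse is not equivalent to original (counterexample: A1=0, A5=1)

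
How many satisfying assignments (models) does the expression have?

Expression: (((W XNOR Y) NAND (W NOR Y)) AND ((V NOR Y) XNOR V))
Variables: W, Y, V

Satisfying assignments: (0,1,0), (1,1,0)
Count: 2 out of 8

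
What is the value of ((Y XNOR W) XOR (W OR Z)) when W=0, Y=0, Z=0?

Substituting: ((0 XNOR 0) XOR (0 OR 0))
= 1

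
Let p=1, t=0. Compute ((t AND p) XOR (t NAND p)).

Substituting: ((0 AND 1) XOR (0 NAND 1))
= 1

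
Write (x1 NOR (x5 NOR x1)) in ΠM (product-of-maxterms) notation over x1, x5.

ΠM(0, 2, 3) = (x1 OR x5) AND (NOT x1 OR x5) AND (NOT x1 OR NOT x5)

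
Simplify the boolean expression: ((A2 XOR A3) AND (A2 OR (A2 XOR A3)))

By absorption (E AND (E OR v) = E):
= (A2 XOR A3)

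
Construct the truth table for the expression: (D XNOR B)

B | D | Output
--------------
0 | 0 | 1
0 | 1 | 0
1 | 0 | 0
1 | 1 | 1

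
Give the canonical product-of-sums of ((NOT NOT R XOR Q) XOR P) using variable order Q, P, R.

ΠM(0, 3, 5, 6) = (Q OR P OR R) AND (Q OR NOT P OR NOT R) AND (NOT Q OR P OR NOT R) AND (NOT Q OR NOT P OR R)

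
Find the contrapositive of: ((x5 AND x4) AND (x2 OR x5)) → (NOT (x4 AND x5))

Contrapositive: (x4 AND x5) → NOT ((x5 AND x4) AND (x2 OR x5))
Note: A statement and its contrapositive are logically equivalent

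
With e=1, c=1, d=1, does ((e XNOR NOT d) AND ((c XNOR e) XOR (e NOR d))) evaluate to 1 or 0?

Substituting: ((1 XNOR NOT 1) AND ((1 XNOR 1) XOR (1 NOR 1)))
= 0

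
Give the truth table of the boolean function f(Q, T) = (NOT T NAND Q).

Q | T | Output
--------------
0 | 0 | 1
0 | 1 | 1
1 | 0 | 0
1 | 1 | 1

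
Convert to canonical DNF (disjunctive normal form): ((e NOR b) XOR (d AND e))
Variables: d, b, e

(NOT d AND NOT b AND NOT e) OR (d AND NOT b AND NOT e) OR (d AND NOT b AND e) OR (d AND b AND e)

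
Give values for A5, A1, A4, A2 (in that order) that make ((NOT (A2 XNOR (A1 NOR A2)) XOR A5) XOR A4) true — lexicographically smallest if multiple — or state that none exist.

A5=0, A1=0, A4=0, A2=0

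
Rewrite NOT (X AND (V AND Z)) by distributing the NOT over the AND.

NOT X OR NOT (V AND Z)
De Morgan's: NOT(AND of terms) = OR of negations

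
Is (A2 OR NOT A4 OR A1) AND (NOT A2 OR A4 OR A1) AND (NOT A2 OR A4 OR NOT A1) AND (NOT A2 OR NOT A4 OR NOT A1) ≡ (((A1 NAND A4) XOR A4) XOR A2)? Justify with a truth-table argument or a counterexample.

Yes, they are equivalent — the two output columns agree on all 8 assignments:
A2 | A4 | A1 | Expression 1 | Expression 2
------------------------------------------
0 | 0 | 0 | 1 | 1
0 | 0 | 1 | 1 | 1
0 | 1 | 0 | 0 | 0
0 | 1 | 1 | 1 | 1
1 | 0 | 0 | 0 | 0
1 | 0 | 1 | 0 | 0
1 | 1 | 0 | 1 | 1
1 | 1 | 1 | 0 | 0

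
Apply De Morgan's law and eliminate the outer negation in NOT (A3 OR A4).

NOT A3 AND NOT A4
De Morgan's: NOT(OR of terms) = AND of negations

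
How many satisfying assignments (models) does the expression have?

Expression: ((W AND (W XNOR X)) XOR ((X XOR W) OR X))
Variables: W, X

Satisfying assignments: (0,1), (1,0)
Count: 2 out of 4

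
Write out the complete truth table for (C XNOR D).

C | D | Output
--------------
0 | 0 | 1
0 | 1 | 0
1 | 0 | 0
1 | 1 | 1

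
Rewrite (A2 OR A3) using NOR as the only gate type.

((A2 NOR A3) NOR (A2 NOR A3))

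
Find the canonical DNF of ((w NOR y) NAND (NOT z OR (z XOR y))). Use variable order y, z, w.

(NOT y AND NOT z AND w) OR (NOT y AND z AND w) OR (y AND NOT z AND NOT w) OR (y AND NOT z AND w) OR (y AND z AND NOT w) OR (y AND z AND w)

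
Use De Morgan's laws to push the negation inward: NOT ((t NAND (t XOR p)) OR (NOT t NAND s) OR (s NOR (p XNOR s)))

NOT (t NAND (t XOR p)) AND NOT (NOT t NAND s) AND NOT (s NOR (p XNOR s))
De Morgan's: NOT(OR of terms) = AND of negations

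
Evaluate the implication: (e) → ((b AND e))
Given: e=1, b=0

Antecedent (e) = 1; consequent ((b AND e)) = 0.
1 → 0 = 0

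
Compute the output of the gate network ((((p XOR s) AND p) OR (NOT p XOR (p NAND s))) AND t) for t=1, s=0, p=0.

Substituting: ((((0 XOR 0) AND 0) OR (NOT 0 XOR (0 NAND 0))) AND 1)
= 0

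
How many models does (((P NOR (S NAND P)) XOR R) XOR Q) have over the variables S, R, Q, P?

Satisfying assignments: (0,0,1,0), (0,0,1,1), (0,1,0,0), (0,1,0,1), (1,0,1,0), (1,0,1,1), (1,1,0,0), (1,1,0,1)
Count: 8 out of 16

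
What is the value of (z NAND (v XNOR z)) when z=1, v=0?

Substituting: (1 NAND (0 XNOR 1))
= 1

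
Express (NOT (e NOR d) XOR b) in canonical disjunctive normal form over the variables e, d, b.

(NOT e AND NOT d AND b) OR (NOT e AND d AND NOT b) OR (e AND NOT d AND NOT b) OR (e AND d AND NOT b)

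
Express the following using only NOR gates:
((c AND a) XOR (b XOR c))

((((((c NOR c) NOR (a NOR a)) NOR ((((b NOR c) NOR (b NOR c)) NOR ((b NOR c) NOR (b NOR c))) NOR ((((b NOR b) NOR (c NOR c)) NOR ((b NOR b) NOR (c NOR c))) NOR (((b NOR b) NOR (c NOR c)) NOR ((b NOR b) NOR (c NOR c)))))) NOR (((c NOR c) NOR (a NOR a)) NOR ((((b NOR c) NOR (b NOR c)) NOR ((b NOR c) NOR (b NOR c))) NOR ((((b NOR b) NOR (c NOR c)) NOR ((b NOR b) NOR (c NOR c))) NOR (((b NOR b) NOR (c NOR c)) NOR ((b NOR b) NOR (c NOR c))))))) NOR ((((c NOR c) NOR (a NOR a)) NOR ((((b NOR c) NOR (b NOR c)) NOR ((b NOR c) NOR (b NOR c))) NOR ((((b NOR b) NOR (c NOR c)) NOR ((b NOR b) NOR (c NOR c))) NOR (((b NOR b) NOR (c NOR c)) NOR ((b NOR b) NOR (c NOR c)))))) NOR (((c NOR c) NOR (a NOR a)) NOR ((((b NOR c) NOR (b NOR c)) NOR ((b NOR c) NOR (b NOR c))) NOR ((((b NOR b) NOR (c NOR c)) NOR ((b NOR b) NOR (c NOR c))) NOR (((b NOR b) NOR (c NOR c)) NOR ((b NOR b) NOR (c NOR c)))))))) NOR ((((((c NOR c) NOR (a NOR a)) NOR ((c NOR c) NOR (a NOR a))) NOR (((((b NOR c) NOR (b NOR c)) NOR ((b NOR c) NOR (b NOR c))) NOR ((((b NOR b) NOR (c NOR c)) NOR ((b NOR b) NOR (c NOR c))) NOR (((b NOR b) NOR (c NOR c)) NOR ((b NOR b) NOR (c NOR c))))) NOR ((((b NOR c) NOR (b NOR c)) NOR ((b NOR c) NOR (b NOR c))) NOR ((((b NOR b) NOR (c NOR c)) NOR ((b NOR b) NOR (c NOR c))) NOR (((b NOR b) NOR (c NOR c)) NOR ((b NOR b) NOR (c NOR c))))))) NOR ((((c NOR c) NOR (a NOR a)) NOR ((c NOR c) NOR (a NOR a))) NOR (((((b NOR c) NOR (b NOR c)) NOR ((b NOR c) NOR (b NOR c))) NOR ((((b NOR b) NOR (c NOR c)) NOR ((b NOR b) NOR (c NOR c))) NOR (((b NOR b) NOR (c NOR c)) NOR ((b NOR b) NOR (c NOR c))))) NOR ((((b NOR c) NOR (b NOR c)) NOR ((b NOR c) NOR (b NOR c))) NOR ((((b NOR b) NOR (c NOR c)) NOR ((b NOR b) NOR (c NOR c))) NOR (((b NOR b) NOR (c NOR c)) NOR ((b NOR b) NOR (c NOR c)))))))) NOR (((((c NOR c) NOR (a NOR a)) NOR ((c NOR c) NOR (a NOR a))) NOR (((((b NOR c) NOR (b NOR c)) NOR ((b NOR c) NOR (b NOR c))) NOR ((((b NOR b) NOR (c NOR c)) NOR ((b NOR b) NOR (c NOR c))) NOR (((b NOR b) NOR (c NOR c)) NOR ((b NOR b) NOR (c NOR c))))) NOR ((((b NOR c) NOR (b NOR c)) NOR ((b NOR c) NOR (b NOR c))) NOR ((((b NOR b) NOR (c NOR c)) NOR ((b NOR b) NOR (c NOR c))) NOR (((b NOR b) NOR (c NOR c)) NOR ((b NOR b) NOR (c NOR c))))))) NOR ((((c NOR c) NOR (a NOR a)) NOR ((c NOR c) NOR (a NOR a))) NOR (((((b NOR c) NOR (b NOR c)) NOR ((b NOR c) NOR (b NOR c))) NOR ((((b NOR b) NOR (c NOR c)) NOR ((b NOR b) NOR (c NOR c))) NOR (((b NOR b) NOR (c NOR c)) NOR ((b NOR b) NOR (c NOR c))))) NOR ((((b NOR c) NOR (b NOR c)) NOR ((b NOR c) NOR (b NOR c))) NOR ((((b NOR b) NOR (c NOR c)) NOR ((b NOR b) NOR (c NOR c))) NOR (((b NOR b) NOR (c NOR c)) NOR ((b NOR b) NOR (c NOR c))))))))))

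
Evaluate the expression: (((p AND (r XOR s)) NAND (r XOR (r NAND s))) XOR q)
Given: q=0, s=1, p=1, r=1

Substituting: (((1 AND (1 XOR 1)) NAND (1 XOR (1 NAND 1))) XOR 0)
= 1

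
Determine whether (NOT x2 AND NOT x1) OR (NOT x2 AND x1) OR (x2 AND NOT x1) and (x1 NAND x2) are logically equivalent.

Yes, they are equivalent — the two output columns agree on all 4 assignments:
x2 | x1 | Expression 1 | Expression 2
-------------------------------------
0 | 0 | 1 | 1
0 | 1 | 1 | 1
1 | 0 | 1 | 1
1 | 1 | 0 | 0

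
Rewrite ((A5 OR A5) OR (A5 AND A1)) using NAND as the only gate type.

((((A5 NAND A5) NAND (A5 NAND A5)) NAND ((A5 NAND A5) NAND (A5 NAND A5))) NAND (((A5 NAND A1) NAND (A5 NAND A1)) NAND ((A5 NAND A1) NAND (A5 NAND A1))))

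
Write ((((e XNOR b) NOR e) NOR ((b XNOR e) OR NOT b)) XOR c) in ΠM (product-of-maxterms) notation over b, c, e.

ΠM(0, 1, 4, 5) = (b OR c OR e) AND (b OR c OR NOT e) AND (NOT b OR c OR e) AND (NOT b OR c OR NOT e)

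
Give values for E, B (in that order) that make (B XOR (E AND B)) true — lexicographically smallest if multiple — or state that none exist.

E=0, B=1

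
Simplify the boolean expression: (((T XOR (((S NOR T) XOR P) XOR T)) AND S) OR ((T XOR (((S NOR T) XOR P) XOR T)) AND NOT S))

By distribution ((E AND v) OR (E AND NOT v) = E) then XOR self-cancellation ((E XOR v) XOR v = E):
= ((S NOR T) XOR P)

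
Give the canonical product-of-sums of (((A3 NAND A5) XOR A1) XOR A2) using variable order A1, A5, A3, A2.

ΠM(1, 3, 5, 6, 8, 10, 12, 15) = (A1 OR A5 OR A3 OR NOT A2) AND (A1 OR A5 OR NOT A3 OR NOT A2) AND (A1 OR NOT A5 OR A3 OR NOT A2) AND (A1 OR NOT A5 OR NOT A3 OR A2) AND (NOT A1 OR A5 OR A3 OR A2) AND (NOT A1 OR A5 OR NOT A3 OR A2) AND (NOT A1 OR NOT A5 OR A3 OR A2) AND (NOT A1 OR NOT A5 OR NOT A3 OR NOT A2)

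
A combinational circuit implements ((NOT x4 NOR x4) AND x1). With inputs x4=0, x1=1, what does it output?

Substituting: ((NOT 0 NOR 0) AND 1)
= 0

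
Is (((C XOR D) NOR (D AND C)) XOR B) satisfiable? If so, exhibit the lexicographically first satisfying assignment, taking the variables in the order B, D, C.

B=0, D=0, C=0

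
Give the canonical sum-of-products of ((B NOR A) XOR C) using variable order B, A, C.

Σm(0, 3, 5, 7) = (NOT B AND NOT A AND NOT C) OR (NOT B AND A AND C) OR (B AND NOT A AND C) OR (B AND A AND C)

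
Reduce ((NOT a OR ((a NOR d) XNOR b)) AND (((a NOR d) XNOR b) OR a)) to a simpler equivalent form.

By distribution ((E OR v) AND (E OR NOT v) = E):
= ((a NOR d) XNOR b)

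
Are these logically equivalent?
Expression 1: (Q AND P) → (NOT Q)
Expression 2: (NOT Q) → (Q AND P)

No, Converse is not equivalent to original (counterexample: Q=0, P=0)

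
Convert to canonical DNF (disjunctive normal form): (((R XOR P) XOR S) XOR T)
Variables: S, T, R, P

(NOT S AND NOT T AND NOT R AND P) OR (NOT S AND NOT T AND R AND NOT P) OR (NOT S AND T AND NOT R AND NOT P) OR (NOT S AND T AND R AND P) OR (S AND NOT T AND NOT R AND NOT P) OR (S AND NOT T AND R AND P) OR (S AND T AND NOT R AND P) OR (S AND T AND R AND NOT P)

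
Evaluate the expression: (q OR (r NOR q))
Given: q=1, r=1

Substituting: (1 OR (1 NOR 1))
= 1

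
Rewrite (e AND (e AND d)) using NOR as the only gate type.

((e NOR e) NOR (((e NOR e) NOR (d NOR d)) NOR ((e NOR e) NOR (d NOR d))))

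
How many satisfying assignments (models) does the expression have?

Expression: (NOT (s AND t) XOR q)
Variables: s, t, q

Satisfying assignments: (0,0,0), (0,1,0), (1,0,0), (1,1,1)
Count: 4 out of 8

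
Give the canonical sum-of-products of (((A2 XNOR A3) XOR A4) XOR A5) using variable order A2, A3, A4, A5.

Σm(0, 3, 5, 6, 9, 10, 12, 15) = (NOT A2 AND NOT A3 AND NOT A4 AND NOT A5) OR (NOT A2 AND NOT A3 AND A4 AND A5) OR (NOT A2 AND A3 AND NOT A4 AND A5) OR (NOT A2 AND A3 AND A4 AND NOT A5) OR (A2 AND NOT A3 AND NOT A4 AND A5) OR (A2 AND NOT A3 AND A4 AND NOT A5) OR (A2 AND A3 AND NOT A4 AND NOT A5) OR (A2 AND A3 AND A4 AND A5)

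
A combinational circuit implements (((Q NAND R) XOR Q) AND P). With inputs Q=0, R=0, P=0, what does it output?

Substituting: (((0 NAND 0) XOR 0) AND 0)
= 0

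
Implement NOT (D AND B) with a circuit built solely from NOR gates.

(((D NOR D) NOR (B NOR B)) NOR ((D NOR D) NOR (B NOR B)))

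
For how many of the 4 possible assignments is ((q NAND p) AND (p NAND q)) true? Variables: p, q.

Satisfying assignments: (0,0), (0,1), (1,0)
Count: 3 out of 4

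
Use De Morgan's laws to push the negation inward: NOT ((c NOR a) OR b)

NOT (c NOR a) AND NOT b
De Morgan's: NOT(OR of terms) = AND of negations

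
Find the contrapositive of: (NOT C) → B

Contrapositive: NOT B → C
Note: A statement and its contrapositive are logically equivalent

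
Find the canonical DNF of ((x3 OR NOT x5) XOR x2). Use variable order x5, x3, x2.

(NOT x5 AND NOT x3 AND NOT x2) OR (NOT x5 AND x3 AND NOT x2) OR (x5 AND NOT x3 AND x2) OR (x5 AND x3 AND NOT x2)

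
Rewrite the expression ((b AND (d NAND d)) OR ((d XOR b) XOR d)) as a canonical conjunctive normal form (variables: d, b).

(d OR b) AND (NOT d OR b)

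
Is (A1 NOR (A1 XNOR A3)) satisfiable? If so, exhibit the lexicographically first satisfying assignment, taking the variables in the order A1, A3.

A1=0, A3=1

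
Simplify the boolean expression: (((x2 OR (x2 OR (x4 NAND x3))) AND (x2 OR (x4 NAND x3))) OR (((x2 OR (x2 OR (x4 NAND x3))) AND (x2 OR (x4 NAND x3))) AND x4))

By absorption (E OR (E AND v) = E) then absorption (E AND (E OR v) = E):
= (x2 OR (x4 NAND x3))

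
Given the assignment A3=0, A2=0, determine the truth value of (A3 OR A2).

Substituting: (0 OR 0)
= 0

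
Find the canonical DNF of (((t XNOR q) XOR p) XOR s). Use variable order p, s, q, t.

(NOT p AND NOT s AND NOT q AND NOT t) OR (NOT p AND NOT s AND q AND t) OR (NOT p AND s AND NOT q AND t) OR (NOT p AND s AND q AND NOT t) OR (p AND NOT s AND NOT q AND t) OR (p AND NOT s AND q AND NOT t) OR (p AND s AND NOT q AND NOT t) OR (p AND s AND q AND t)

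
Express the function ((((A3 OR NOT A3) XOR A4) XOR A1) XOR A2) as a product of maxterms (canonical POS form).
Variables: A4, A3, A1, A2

ΠM(1, 2, 5, 6, 8, 11, 12, 15) = (A4 OR A3 OR A1 OR NOT A2) AND (A4 OR A3 OR NOT A1 OR A2) AND (A4 OR NOT A3 OR A1 OR NOT A2) AND (A4 OR NOT A3 OR NOT A1 OR A2) AND (NOT A4 OR A3 OR A1 OR A2) AND (NOT A4 OR A3 OR NOT A1 OR NOT A2) AND (NOT A4 OR NOT A3 OR A1 OR A2) AND (NOT A4 OR NOT A3 OR NOT A1 OR NOT A2)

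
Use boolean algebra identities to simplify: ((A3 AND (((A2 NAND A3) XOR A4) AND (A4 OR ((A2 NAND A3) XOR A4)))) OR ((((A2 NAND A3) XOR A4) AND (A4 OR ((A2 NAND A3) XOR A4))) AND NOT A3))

By distribution ((E AND v) OR (E AND NOT v) = E) then absorption (E AND (E OR v) = E):
= ((A2 NAND A3) XOR A4)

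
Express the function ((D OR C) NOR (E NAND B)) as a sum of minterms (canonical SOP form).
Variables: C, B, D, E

Σm(5) = (NOT C AND B AND NOT D AND E)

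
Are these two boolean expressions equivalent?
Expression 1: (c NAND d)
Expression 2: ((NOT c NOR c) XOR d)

No. Counterexample: with d=0, c=0, Expression 1 = 1 but Expression 2 = 0.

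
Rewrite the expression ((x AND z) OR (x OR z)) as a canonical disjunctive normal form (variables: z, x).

(NOT z AND x) OR (z AND NOT x) OR (z AND x)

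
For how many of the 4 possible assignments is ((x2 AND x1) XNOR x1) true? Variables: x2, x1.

Satisfying assignments: (0,0), (1,0), (1,1)
Count: 3 out of 4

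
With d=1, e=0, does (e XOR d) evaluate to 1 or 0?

Substituting: (0 XOR 1)
= 1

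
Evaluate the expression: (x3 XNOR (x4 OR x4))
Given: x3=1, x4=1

Substituting: (1 XNOR (1 OR 1))
= 1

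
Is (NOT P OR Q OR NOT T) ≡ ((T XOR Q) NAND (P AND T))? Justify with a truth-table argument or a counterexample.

Yes, they are equivalent — the two output columns agree on all 8 assignments:
P | Q | T | Expression 1 | Expression 2
---------------------------------------
0 | 0 | 0 | 1 | 1
0 | 0 | 1 | 1 | 1
0 | 1 | 0 | 1 | 1
0 | 1 | 1 | 1 | 1
1 | 0 | 0 | 1 | 1
1 | 0 | 1 | 0 | 0
1 | 1 | 0 | 1 | 1
1 | 1 | 1 | 1 | 1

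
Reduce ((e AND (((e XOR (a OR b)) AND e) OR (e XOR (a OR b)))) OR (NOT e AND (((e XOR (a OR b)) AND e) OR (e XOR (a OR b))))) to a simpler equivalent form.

By distribution ((E AND v) OR (E AND NOT v) = E) then absorption (E OR (E AND v) = E):
= (e XOR (a OR b))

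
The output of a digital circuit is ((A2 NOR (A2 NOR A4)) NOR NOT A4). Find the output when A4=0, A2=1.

Substituting: ((1 NOR (1 NOR 0)) NOR NOT 0)
= 0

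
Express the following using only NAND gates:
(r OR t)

((r NAND r) NAND (t NAND t))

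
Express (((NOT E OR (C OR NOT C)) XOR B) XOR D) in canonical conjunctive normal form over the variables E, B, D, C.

(E OR B OR NOT D OR C) AND (E OR B OR NOT D OR NOT C) AND (E OR NOT B OR D OR C) AND (E OR NOT B OR D OR NOT C) AND (NOT E OR B OR NOT D OR C) AND (NOT E OR B OR NOT D OR NOT C) AND (NOT E OR NOT B OR D OR C) AND (NOT E OR NOT B OR D OR NOT C)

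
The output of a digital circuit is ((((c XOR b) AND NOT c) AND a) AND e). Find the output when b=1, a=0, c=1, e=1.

Substituting: ((((1 XOR 1) AND NOT 1) AND 0) AND 1)
= 0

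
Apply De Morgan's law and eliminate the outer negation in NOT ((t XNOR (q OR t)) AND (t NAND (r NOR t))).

NOT (t XNOR (q OR t)) OR NOT (t NAND (r NOR t))
De Morgan's: NOT(AND of terms) = OR of negations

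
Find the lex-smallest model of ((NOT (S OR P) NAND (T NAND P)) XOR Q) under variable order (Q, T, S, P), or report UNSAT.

Q=0, T=0, S=0, P=1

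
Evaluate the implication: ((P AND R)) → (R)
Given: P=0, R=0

Antecedent ((P AND R)) = 0; consequent (R) = 0.
0 → 0 = 1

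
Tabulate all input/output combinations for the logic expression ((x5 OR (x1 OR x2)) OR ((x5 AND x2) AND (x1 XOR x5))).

x2 | x1 | x5 | Output
---------------------
0 | 0 | 0 | 0
0 | 0 | 1 | 1
0 | 1 | 0 | 1
0 | 1 | 1 | 1
1 | 0 | 0 | 1
1 | 0 | 1 | 1
1 | 1 | 0 | 1
1 | 1 | 1 | 1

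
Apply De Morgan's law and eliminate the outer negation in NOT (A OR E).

NOT A AND NOT E
De Morgan's: NOT(OR of terms) = AND of negations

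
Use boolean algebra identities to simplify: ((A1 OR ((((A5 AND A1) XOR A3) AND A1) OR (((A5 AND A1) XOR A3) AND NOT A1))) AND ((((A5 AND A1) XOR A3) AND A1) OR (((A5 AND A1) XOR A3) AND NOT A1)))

By absorption (E AND (E OR v) = E) then distribution ((E AND v) OR (E AND NOT v) = E):
= ((A5 AND A1) XOR A3)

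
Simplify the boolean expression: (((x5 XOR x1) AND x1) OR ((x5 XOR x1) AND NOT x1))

By distribution ((E AND v) OR (E AND NOT v) = E):
= (x5 XOR x1)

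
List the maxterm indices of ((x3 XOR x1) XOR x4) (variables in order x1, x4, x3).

ΠM(0, 3, 5, 6) = (x1 OR x4 OR x3) AND (x1 OR NOT x4 OR NOT x3) AND (NOT x1 OR x4 OR NOT x3) AND (NOT x1 OR NOT x4 OR x3)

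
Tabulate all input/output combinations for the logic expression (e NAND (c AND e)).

c | e | Output
--------------
0 | 0 | 1
0 | 1 | 1
1 | 0 | 1
1 | 1 | 0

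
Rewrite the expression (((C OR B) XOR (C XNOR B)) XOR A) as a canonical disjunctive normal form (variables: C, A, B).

(NOT C AND NOT A AND NOT B) OR (NOT C AND NOT A AND B) OR (C AND NOT A AND NOT B) OR (C AND A AND B)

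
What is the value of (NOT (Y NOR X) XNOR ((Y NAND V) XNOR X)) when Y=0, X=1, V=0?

Substituting: (NOT (0 NOR 1) XNOR ((0 NAND 0) XNOR 1))
= 1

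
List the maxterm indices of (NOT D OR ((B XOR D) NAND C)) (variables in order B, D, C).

ΠM(3) = (B OR NOT D OR NOT C)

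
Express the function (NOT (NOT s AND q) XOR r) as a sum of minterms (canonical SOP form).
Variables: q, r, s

Σm(0, 1, 5, 6) = (NOT q AND NOT r AND NOT s) OR (NOT q AND NOT r AND s) OR (q AND NOT r AND s) OR (q AND r AND NOT s)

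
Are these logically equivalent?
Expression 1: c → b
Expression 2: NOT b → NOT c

Yes, Contrapositive is always equivalent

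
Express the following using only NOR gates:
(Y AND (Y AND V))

((Y NOR Y) NOR (((Y NOR Y) NOR (V NOR V)) NOR ((Y NOR Y) NOR (V NOR V))))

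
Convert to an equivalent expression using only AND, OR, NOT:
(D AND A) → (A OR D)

NOT (D AND A) OR (A OR D)
(Implication elimination: A → B = NOT A OR B)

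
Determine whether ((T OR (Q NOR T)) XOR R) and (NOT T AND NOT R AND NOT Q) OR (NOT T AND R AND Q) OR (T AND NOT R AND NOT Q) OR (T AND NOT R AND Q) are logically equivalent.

Yes, they are equivalent — the two output columns agree on all 8 assignments:
T | R | Q | Expression 1 | Expression 2
---------------------------------------
0 | 0 | 0 | 1 | 1
0 | 0 | 1 | 0 | 0
0 | 1 | 0 | 0 | 0
0 | 1 | 1 | 1 | 1
1 | 0 | 0 | 1 | 1
1 | 0 | 1 | 1 | 1
1 | 1 | 0 | 0 | 0
1 | 1 | 1 | 0 | 0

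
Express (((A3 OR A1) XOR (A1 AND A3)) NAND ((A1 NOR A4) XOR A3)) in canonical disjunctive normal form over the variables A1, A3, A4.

(NOT A1 AND NOT A3 AND NOT A4) OR (NOT A1 AND NOT A3 AND A4) OR (NOT A1 AND A3 AND NOT A4) OR (A1 AND NOT A3 AND NOT A4) OR (A1 AND NOT A3 AND A4) OR (A1 AND A3 AND NOT A4) OR (A1 AND A3 AND A4)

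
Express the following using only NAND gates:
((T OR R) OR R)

((((T NAND T) NAND (R NAND R)) NAND ((T NAND T) NAND (R NAND R))) NAND (R NAND R))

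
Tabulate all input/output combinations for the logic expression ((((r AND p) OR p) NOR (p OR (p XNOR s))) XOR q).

p | r | s | q | Output
----------------------
0 | 0 | 0 | 0 | 0
0 | 0 | 0 | 1 | 1
0 | 0 | 1 | 0 | 1
0 | 0 | 1 | 1 | 0
0 | 1 | 0 | 0 | 0
0 | 1 | 0 | 1 | 1
0 | 1 | 1 | 0 | 1
0 | 1 | 1 | 1 | 0
1 | 0 | 0 | 0 | 0
1 | 0 | 0 | 1 | 1
1 | 0 | 1 | 0 | 0
1 | 0 | 1 | 1 | 1
1 | 1 | 0 | 0 | 0
1 | 1 | 0 | 1 | 1
1 | 1 | 1 | 0 | 0
1 | 1 | 1 | 1 | 1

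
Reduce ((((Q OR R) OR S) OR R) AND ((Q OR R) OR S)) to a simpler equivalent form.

By absorption (E AND (E OR v) = E):
= ((Q OR R) OR S)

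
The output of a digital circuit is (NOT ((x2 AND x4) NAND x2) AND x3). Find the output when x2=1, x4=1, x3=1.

Substituting: (NOT ((1 AND 1) NAND 1) AND 1)
= 1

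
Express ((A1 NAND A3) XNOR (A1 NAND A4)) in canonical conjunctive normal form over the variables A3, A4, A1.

(A3 OR NOT A4 OR NOT A1) AND (NOT A3 OR A4 OR NOT A1)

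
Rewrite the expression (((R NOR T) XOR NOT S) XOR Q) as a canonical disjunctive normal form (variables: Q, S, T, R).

(NOT Q AND NOT S AND NOT T AND R) OR (NOT Q AND NOT S AND T AND NOT R) OR (NOT Q AND NOT S AND T AND R) OR (NOT Q AND S AND NOT T AND NOT R) OR (Q AND NOT S AND NOT T AND NOT R) OR (Q AND S AND NOT T AND R) OR (Q AND S AND T AND NOT R) OR (Q AND S AND T AND R)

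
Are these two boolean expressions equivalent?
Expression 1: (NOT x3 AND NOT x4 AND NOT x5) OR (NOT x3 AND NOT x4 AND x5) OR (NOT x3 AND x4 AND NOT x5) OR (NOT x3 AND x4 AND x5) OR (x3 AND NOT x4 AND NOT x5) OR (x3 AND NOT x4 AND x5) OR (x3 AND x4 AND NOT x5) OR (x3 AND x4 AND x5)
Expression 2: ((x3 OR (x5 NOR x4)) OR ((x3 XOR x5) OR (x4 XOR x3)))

Yes, they are equivalent — the two output columns agree on all 8 assignments:
x3 | x4 | x5 | Expression 1 | Expression 2
------------------------------------------
0 | 0 | 0 | 1 | 1
0 | 0 | 1 | 1 | 1
0 | 1 | 0 | 1 | 1
0 | 1 | 1 | 1 | 1
1 | 0 | 0 | 1 | 1
1 | 0 | 1 | 1 | 1
1 | 1 | 0 | 1 | 1
1 | 1 | 1 | 1 | 1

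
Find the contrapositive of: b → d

Contrapositive: NOT d → NOT b
Note: A statement and its contrapositive are logically equivalent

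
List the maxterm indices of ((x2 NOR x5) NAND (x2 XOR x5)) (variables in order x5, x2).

ΠM() = TRUE (no maxterms)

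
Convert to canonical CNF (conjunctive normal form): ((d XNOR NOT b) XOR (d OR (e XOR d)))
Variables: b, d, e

(b OR d OR e) AND (b OR NOT d OR e) AND (b OR NOT d OR NOT e) AND (NOT b OR d OR NOT e)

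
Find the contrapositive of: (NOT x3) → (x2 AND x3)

Contrapositive: NOT (x2 AND x3) → x3
Note: A statement and its contrapositive are logically equivalent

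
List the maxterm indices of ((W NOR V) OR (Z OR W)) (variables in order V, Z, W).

ΠM(4) = (NOT V OR Z OR W)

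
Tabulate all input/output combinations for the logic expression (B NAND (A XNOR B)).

A | B | Output
--------------
0 | 0 | 1
0 | 1 | 1
1 | 0 | 1
1 | 1 | 0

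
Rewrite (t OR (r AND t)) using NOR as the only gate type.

((t NOR ((r NOR r) NOR (t NOR t))) NOR (t NOR ((r NOR r) NOR (t NOR t))))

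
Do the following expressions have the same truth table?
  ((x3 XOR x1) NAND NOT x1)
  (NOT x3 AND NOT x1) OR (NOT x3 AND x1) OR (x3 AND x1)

Yes, they are equivalent — the two output columns agree on all 4 assignments:
x3 | x1 | Expression 1 | Expression 2
-------------------------------------
0 | 0 | 1 | 1
0 | 1 | 1 | 1
1 | 0 | 0 | 0
1 | 1 | 1 | 1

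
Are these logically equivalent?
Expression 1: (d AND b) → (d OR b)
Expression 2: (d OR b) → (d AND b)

No, Converse is not equivalent to original (counterexample: b=0, d=1)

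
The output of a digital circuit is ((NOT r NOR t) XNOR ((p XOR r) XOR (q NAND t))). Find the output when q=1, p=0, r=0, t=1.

Substituting: ((NOT 0 NOR 1) XNOR ((0 XOR 0) XOR (1 NAND 1)))
= 1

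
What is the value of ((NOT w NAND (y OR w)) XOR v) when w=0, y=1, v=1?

Substituting: ((NOT 0 NAND (1 OR 0)) XOR 1)
= 1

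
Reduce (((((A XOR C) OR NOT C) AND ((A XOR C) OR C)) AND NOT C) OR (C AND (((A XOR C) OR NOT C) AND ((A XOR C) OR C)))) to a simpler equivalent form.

By distribution ((E AND v) OR (E AND NOT v) = E) then distribution ((E OR v) AND (E OR NOT v) = E):
= (A XOR C)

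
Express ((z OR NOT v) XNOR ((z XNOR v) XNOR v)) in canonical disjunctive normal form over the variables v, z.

(NOT v AND z) OR (v AND NOT z) OR (v AND z)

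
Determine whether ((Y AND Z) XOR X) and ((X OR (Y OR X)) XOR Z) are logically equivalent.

No. Counterexample: with Z=0, Y=1, X=0, Expression 1 = 0 but Expression 2 = 1.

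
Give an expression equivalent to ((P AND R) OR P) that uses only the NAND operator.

((((P NAND R) NAND (P NAND R)) NAND ((P NAND R) NAND (P NAND R))) NAND (P NAND P))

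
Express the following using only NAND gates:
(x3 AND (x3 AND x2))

((x3 NAND ((x3 NAND x2) NAND (x3 NAND x2))) NAND (x3 NAND ((x3 NAND x2) NAND (x3 NAND x2))))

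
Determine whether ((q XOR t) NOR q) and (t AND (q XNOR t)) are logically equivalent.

No. Counterexample: with q=0, t=0, Expression 1 = 1 but Expression 2 = 0.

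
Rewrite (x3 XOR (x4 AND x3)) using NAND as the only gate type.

((x3 NAND (x3 NAND ((x4 NAND x3) NAND (x4 NAND x3)))) NAND (((x4 NAND x3) NAND (x4 NAND x3)) NAND (x3 NAND ((x4 NAND x3) NAND (x4 NAND x3)))))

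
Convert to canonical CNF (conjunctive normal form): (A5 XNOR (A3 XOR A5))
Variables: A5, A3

(A5 OR NOT A3) AND (NOT A5 OR NOT A3)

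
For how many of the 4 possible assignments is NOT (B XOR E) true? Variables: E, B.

Satisfying assignments: (0,0), (1,1)
Count: 2 out of 4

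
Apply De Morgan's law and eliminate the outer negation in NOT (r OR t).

NOT r AND NOT t
De Morgan's: NOT(OR of terms) = AND of negations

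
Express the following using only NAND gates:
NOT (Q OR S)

(((Q NAND Q) NAND (S NAND S)) NAND ((Q NAND Q) NAND (S NAND S)))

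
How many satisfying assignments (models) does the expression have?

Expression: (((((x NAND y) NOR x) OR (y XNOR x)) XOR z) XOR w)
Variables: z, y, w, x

Satisfying assignments: (0,0,0,0), (0,0,1,1), (0,1,0,1), (0,1,1,0), (1,0,0,1), (1,0,1,0), (1,1,0,0), (1,1,1,1)
Count: 8 out of 16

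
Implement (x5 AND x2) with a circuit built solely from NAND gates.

((x5 NAND x2) NAND (x5 NAND x2))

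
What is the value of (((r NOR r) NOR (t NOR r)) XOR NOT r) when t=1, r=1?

Substituting: (((1 NOR 1) NOR (1 NOR 1)) XOR NOT 1)
= 1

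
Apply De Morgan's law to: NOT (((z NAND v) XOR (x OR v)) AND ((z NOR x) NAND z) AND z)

NOT ((z NAND v) XOR (x OR v)) OR NOT ((z NOR x) NAND z) OR NOT z
De Morgan's: NOT(AND of terms) = OR of negations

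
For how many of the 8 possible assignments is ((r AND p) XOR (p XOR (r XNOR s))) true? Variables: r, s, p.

Satisfying assignments: (0,0,0), (0,1,1), (1,1,0), (1,1,1)
Count: 4 out of 8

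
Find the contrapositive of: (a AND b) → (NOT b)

Contrapositive: b → NOT (a AND b)
Note: A statement and its contrapositive are logically equivalent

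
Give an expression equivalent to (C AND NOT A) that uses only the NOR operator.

((C NOR C) NOR ((A NOR A) NOR (A NOR A)))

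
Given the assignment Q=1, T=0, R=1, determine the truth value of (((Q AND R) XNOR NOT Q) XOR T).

Substituting: (((1 AND 1) XNOR NOT 1) XOR 0)
= 0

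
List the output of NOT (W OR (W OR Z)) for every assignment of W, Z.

W | Z | Output
--------------
0 | 0 | 1
0 | 1 | 0
1 | 0 | 0
1 | 1 | 0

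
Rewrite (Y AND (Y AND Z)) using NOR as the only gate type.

((Y NOR Y) NOR (((Y NOR Y) NOR (Z NOR Z)) NOR ((Y NOR Y) NOR (Z NOR Z))))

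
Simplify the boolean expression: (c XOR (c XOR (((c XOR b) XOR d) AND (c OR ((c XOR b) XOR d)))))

By XOR self-cancellation ((E XOR v) XOR v = E) then absorption (E AND (E OR v) = E):
= ((c XOR b) XOR d)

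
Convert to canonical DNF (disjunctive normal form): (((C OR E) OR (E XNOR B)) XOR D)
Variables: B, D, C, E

(NOT B AND NOT D AND NOT C AND NOT E) OR (NOT B AND NOT D AND NOT C AND E) OR (NOT B AND NOT D AND C AND NOT E) OR (NOT B AND NOT D AND C AND E) OR (B AND NOT D AND NOT C AND E) OR (B AND NOT D AND C AND NOT E) OR (B AND NOT D AND C AND E) OR (B AND D AND NOT C AND NOT E)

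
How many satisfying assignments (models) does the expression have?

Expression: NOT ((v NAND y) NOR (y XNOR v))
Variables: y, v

Satisfying assignments: (0,0), (0,1), (1,0), (1,1)
Count: 4 out of 4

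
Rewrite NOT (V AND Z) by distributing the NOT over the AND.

NOT V OR NOT Z
De Morgan's: NOT(AND of terms) = OR of negations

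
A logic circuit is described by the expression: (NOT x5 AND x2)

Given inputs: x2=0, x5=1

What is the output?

Substituting: (NOT 1 AND 0)
= 0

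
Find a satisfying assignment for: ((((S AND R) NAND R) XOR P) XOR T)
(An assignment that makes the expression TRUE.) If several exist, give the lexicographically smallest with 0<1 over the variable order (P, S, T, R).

P=0, S=0, T=0, R=0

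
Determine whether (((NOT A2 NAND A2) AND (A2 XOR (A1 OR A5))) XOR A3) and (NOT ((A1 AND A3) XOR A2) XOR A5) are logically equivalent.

No. Counterexample: with A2=0, A1=0, A5=0, A3=0, Expression 1 = 0 but Expression 2 = 1.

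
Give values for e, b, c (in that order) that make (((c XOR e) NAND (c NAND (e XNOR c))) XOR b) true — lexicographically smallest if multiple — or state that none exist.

e=0, b=0, c=0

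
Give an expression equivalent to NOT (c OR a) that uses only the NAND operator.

(((c NAND c) NAND (a NAND a)) NAND ((c NAND c) NAND (a NAND a)))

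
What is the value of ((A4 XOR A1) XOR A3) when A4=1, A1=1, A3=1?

Substituting: ((1 XOR 1) XOR 1)
= 1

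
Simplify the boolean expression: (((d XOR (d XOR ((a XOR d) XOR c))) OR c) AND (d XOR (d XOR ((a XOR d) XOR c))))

By absorption (E AND (E OR v) = E) then XOR self-cancellation ((E XOR v) XOR v = E):
= ((a XOR d) XOR c)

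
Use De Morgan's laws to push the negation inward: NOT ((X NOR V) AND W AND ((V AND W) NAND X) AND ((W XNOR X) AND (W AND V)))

NOT (X NOR V) OR NOT W OR NOT ((V AND W) NAND X) OR NOT ((W XNOR X) AND (W AND V))
De Morgan's: NOT(AND of terms) = OR of negations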